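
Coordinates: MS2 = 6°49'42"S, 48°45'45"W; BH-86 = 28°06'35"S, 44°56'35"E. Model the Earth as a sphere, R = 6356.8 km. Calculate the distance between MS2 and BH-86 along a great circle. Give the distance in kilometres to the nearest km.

MS2: φ = -6.82833°, λ = -48.76250°
BH-86: φ = -28.10972°, λ = +44.94306°
Δφ = -21.2814°,  Δλ = 93.7056°
a = sin²(Δφ/2) + cos φ₁ cos φ₂ sin²(Δλ/2) = 0.500291
c = 2·arcsin(√a) = 1.571379 rad = 90.0334°
d = R·c = 6356.8 × 1.571379 = 9988.9 km

9989 km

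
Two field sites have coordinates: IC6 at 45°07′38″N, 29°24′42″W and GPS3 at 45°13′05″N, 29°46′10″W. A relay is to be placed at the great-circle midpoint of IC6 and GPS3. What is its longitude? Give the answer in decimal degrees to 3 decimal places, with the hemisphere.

IC6: φ = +45.12722°, λ = -29.41167°
GPS3: φ = +45.21806°, λ = -29.76944°
Bx = cos φ₂ cos Δλ = 0.704397,  By = cos φ₂ sin Δλ = -0.004399
φₘ = atan2(sin φ₁ + sin φ₂, √((cos φ₁ + Bx)² + By²)) = 45.17278°
λₘ = λ₁ + atan2(By, cos φ₁ + Bx) = -29.59041°

29.590°W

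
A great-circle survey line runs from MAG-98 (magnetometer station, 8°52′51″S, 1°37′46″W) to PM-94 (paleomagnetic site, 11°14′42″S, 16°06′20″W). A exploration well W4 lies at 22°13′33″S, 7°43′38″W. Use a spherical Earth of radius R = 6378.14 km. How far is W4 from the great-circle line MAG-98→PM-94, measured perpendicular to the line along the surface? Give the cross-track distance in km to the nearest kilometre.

1346 km

MAG-98: φ = -8.88083°, λ = -1.62944°
PM-94: φ = -11.24500°, λ = -16.10556°
W4: φ = -22.22583°, λ = -7.72722°
δ₁₃ = central angle MAG-98→W4 = 0.254366 rad  (haversine)
θ₁₃ = bearing MAG-98→W4 = 203.003°,  θ₁₂ = bearing MAG-98→PM-94 = 259.361°
dₓₜ = R·arcsin(sin δ₁₃ · sin(θ₁₃ − θ₁₂)) = 6378.14·arcsin(0.25163·sin(-56.358°)) = -1346.101 km
|dₓₜ| = 1346.101 km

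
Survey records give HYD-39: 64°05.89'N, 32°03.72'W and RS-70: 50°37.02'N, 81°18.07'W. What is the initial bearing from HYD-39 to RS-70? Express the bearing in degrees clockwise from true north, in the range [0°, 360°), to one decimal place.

265.8°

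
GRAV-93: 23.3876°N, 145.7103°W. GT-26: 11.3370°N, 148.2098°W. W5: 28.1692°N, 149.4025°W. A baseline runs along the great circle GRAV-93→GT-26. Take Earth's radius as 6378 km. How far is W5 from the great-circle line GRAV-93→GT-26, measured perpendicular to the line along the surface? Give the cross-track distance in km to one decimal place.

462.9 km

δ₁₃ = central angle GRAV-93→W5 = 0.101629 rad  (haversine)
θ₁₃ = bearing GRAV-93→W5 = 325.975°,  θ₁₂ = bearing GRAV-93→GT-26 = 191.595°
dₓₜ = R·arcsin(sin δ₁₃ · sin(θ₁₃ − θ₁₂)) = 6378·arcsin(0.10145·sin(134.380°)) = 462.879 km
|dₓₜ| = 462.879 km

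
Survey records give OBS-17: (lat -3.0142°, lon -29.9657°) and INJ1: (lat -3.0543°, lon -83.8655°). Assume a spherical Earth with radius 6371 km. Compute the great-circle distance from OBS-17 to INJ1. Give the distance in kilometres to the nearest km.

Δφ = -0.0401°,  Δλ = -53.8998°
a = sin²(Δφ/2) + cos φ₁ cos φ₂ sin²(Δλ/2) = 0.204825
c = 2·arcsin(√a) = 0.939304 rad = 53.8182°
d = R·c = 6371 × 0.939304 = 5984.3 km

5984 km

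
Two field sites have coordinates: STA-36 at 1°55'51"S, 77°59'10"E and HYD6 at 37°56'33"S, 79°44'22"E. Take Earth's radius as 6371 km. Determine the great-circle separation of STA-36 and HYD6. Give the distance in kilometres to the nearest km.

4008 km

STA-36: φ = -1.93083°, λ = +77.98611°
HYD6: φ = -37.94250°, λ = +79.73944°
Δφ = -36.0117°,  Δλ = 1.7533°
a = sin²(Δφ/2) + cos φ₁ cos φ₂ sin²(Δλ/2) = 0.095736
c = 2·arcsin(√a) = 0.629150 rad = 36.0476°
d = R·c = 6371 × 0.629150 = 4008.3 km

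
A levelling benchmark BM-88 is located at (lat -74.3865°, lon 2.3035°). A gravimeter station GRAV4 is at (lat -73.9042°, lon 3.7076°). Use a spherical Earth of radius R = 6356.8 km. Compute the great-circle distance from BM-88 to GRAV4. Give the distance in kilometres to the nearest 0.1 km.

Δφ = 0.4823°,  Δλ = 1.4041°
a = sin²(Δφ/2) + cos φ₁ cos φ₂ sin²(Δλ/2) = 0.000029
c = 2·arcsin(√a) = 0.010755 rad = 0.6162°
d = R·c = 6356.8 × 0.010755 = 68.4 km

68.4 km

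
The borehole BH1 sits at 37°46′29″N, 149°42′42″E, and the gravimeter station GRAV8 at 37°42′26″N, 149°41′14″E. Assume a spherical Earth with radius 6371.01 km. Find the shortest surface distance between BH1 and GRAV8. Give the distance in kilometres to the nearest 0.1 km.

7.8 km

BH1: φ = +37.77472°, λ = +149.71167°
GRAV8: φ = +37.70722°, λ = +149.68722°
Δφ = -0.0675°,  Δλ = -0.0244°
a = sin²(Δφ/2) + cos φ₁ cos φ₂ sin²(Δλ/2) = 0.000000
c = 2·arcsin(√a) = 0.001225 rad = 0.0702°
d = R·c = 6371.01 × 0.001225 = 7.8 km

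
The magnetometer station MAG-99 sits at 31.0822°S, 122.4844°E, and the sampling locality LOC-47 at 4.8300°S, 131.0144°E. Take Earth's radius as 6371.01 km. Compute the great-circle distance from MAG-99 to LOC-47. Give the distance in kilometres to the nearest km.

Δφ = 26.2522°,  Δλ = 8.5300°
a = sin²(Δφ/2) + cos φ₁ cos φ₂ sin²(Δλ/2) = 0.056292
c = 2·arcsin(√a) = 0.479088 rad = 27.4497°
d = R·c = 6371.01 × 0.479088 = 3052.3 km

3052 km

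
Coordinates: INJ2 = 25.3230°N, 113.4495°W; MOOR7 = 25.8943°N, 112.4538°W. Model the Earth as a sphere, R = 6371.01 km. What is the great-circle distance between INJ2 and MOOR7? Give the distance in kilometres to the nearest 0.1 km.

Δφ = 0.5713°,  Δλ = 0.9957°
a = sin²(Δφ/2) + cos φ₁ cos φ₂ sin²(Δλ/2) = 0.000086
c = 2·arcsin(√a) = 0.018574 rad = 1.0642°
d = R·c = 6371.01 × 0.018574 = 118.3 km

118.3 km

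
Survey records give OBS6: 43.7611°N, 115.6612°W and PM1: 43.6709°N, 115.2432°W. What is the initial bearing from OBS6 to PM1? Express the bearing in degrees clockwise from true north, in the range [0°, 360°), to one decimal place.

106.5°

Δλ = 0.4180°
y = sin Δλ · cos φ₂ = 0.005277
x = cos φ₁ sin φ₂ − sin φ₁ cos φ₂ cos Δλ = -0.001561
θ = atan2(y, x) = 106.4789° → 106.4789° (mod 360°)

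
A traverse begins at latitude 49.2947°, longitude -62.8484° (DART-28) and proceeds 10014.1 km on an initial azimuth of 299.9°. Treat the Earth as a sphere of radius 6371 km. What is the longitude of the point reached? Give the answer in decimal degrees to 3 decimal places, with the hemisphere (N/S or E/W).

δ = d/R = 10014.1/6371 = 1.571825 rad
φ₂ = arcsin(sin φ₁ cos δ + cos φ₁ sin δ cos θ)
   = arcsin(0.75807·-0.00103 + 0.65217·1.00000·0.49849) = 18.92424°
λ₂ = λ₁ + atan2(sin θ sin δ cos φ₁, cos δ − sin φ₁ sin φ₂) = -176.43863°

176.439°W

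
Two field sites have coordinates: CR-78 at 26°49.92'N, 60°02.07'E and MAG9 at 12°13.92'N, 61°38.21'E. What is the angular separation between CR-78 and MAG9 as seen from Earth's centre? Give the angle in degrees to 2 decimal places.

CR-78: φ = +26.83200°, λ = +60.03450°
MAG9: φ = +12.23200°, λ = +61.63683°
Δφ = -14.6000°,  Δλ = 1.6023°
a = sin²(Δφ/2) + cos φ₁ cos φ₂ sin²(Δλ/2) = 0.016316
c = 2·arcsin(√a) = 0.256167 rad = 14.6773°

14.68°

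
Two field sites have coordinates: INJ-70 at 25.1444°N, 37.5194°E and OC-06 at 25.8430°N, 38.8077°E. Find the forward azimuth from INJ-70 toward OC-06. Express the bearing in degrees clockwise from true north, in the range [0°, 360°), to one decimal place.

58.7°

Δλ = 1.2883°
y = sin Δλ · cos φ₂ = 0.020235
x = cos φ₁ sin φ₂ − sin φ₁ cos φ₂ cos Δλ = 0.012289
θ = atan2(y, x) = 58.7282° → 58.7282° (mod 360°)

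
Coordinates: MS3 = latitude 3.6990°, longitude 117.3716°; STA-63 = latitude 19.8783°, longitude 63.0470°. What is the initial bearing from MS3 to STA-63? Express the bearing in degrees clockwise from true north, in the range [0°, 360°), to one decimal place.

Δλ = -54.3246°
y = sin Δλ · cos φ₂ = -0.763933
x = cos φ₁ sin φ₂ − sin φ₁ cos φ₂ cos Δλ = 0.303932
θ = atan2(y, x) = -68.3048° → 291.6952° (mod 360°)

291.7°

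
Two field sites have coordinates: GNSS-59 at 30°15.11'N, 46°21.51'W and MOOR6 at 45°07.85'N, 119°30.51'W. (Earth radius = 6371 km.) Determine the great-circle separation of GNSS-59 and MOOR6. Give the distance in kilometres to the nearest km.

6421 km

GNSS-59: φ = +30.25183°, λ = -46.35850°
MOOR6: φ = +45.13083°, λ = -119.50850°
Δφ = 14.8790°,  Δλ = -73.1500°
a = sin²(Δφ/2) + cos φ₁ cos φ₂ sin²(Δλ/2) = 0.233148
c = 2·arcsin(√a) = 1.007822 rad = 57.7440°
d = R·c = 6371 × 1.007822 = 6420.8 km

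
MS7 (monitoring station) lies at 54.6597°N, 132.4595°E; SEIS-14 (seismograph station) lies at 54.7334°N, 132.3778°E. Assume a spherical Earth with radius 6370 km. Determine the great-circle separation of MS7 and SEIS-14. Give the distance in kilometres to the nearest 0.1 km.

9.7 km

Δφ = 0.0737°,  Δλ = -0.0817°
a = sin²(Δφ/2) + cos φ₁ cos φ₂ sin²(Δλ/2) = 0.000001
c = 2·arcsin(√a) = 0.001528 rad = 0.0875°
d = R·c = 6370 × 0.001528 = 9.7 km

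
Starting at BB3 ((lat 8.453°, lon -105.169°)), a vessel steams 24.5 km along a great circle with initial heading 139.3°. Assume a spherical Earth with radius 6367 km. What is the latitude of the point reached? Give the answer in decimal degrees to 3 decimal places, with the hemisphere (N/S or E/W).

δ = d/R = 24.5/6367 = 0.003848 rad
φ₂ = arcsin(sin φ₁ cos δ + cos φ₁ sin δ cos θ)
   = arcsin(0.14700·0.99999 + 0.98914·0.00385·-0.75813) = 8.28583°
λ₂ = λ₁ + atan2(sin θ sin δ cos φ₁, cos δ − sin φ₁ sin φ₂) = -105.02371°

8.286°N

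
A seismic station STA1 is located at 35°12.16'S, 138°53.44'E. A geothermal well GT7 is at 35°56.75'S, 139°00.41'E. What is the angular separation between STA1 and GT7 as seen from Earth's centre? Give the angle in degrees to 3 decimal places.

0.749°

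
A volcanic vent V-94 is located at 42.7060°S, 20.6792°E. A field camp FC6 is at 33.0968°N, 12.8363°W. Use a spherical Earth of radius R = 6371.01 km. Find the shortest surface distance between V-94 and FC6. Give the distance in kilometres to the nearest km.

Δφ = 75.8028°,  Δλ = -33.5155°
a = sin²(Δφ/2) + cos φ₁ cos φ₂ sin²(Δλ/2) = 0.428547
c = 2·arcsin(√a) = 1.427400 rad = 81.7840°
d = R·c = 6371.01 × 1.427400 = 9094.0 km

9094 km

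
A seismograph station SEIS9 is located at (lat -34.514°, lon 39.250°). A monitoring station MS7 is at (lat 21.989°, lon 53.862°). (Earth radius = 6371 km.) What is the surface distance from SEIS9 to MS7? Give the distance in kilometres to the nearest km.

6470 km

Δφ = 56.5030°,  Δλ = 14.6120°
a = sin²(Δφ/2) + cos φ₁ cos φ₂ sin²(Δλ/2) = 0.236409
c = 2·arcsin(√a) = 1.015516 rad = 58.1848°
d = R·c = 6371 × 1.015516 = 6469.9 km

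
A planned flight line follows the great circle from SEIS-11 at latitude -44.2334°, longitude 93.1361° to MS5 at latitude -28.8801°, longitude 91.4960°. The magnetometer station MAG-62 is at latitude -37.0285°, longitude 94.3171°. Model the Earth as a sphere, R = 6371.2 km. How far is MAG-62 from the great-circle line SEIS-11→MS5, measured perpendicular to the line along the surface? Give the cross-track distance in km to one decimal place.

179.7 km

δ₁₃ = central angle SEIS-11→MAG-62 = 0.126714 rad  (haversine)
θ₁₃ = bearing SEIS-11→MAG-62 = 7.481°,  θ₁₂ = bearing SEIS-11→MS5 = 354.588°
dₓₜ = R·arcsin(sin δ₁₃ · sin(θ₁₃ − θ₁₂)) = 6371.2·arcsin(0.12638·sin(-347.106°)) = 179.689 km
|dₓₜ| = 179.689 km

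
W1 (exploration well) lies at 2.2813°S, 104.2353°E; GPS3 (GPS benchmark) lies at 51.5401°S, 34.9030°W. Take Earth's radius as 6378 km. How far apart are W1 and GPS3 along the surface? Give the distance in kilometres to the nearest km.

12916 km

Δφ = -49.2588°,  Δλ = -139.1383°
a = sin²(Δφ/2) + cos φ₁ cos φ₂ sin²(Δλ/2) = 0.719423
c = 2·arcsin(√a) = 2.025110 rad = 116.0302°
d = R·c = 6378 × 2.025110 = 12916.1 km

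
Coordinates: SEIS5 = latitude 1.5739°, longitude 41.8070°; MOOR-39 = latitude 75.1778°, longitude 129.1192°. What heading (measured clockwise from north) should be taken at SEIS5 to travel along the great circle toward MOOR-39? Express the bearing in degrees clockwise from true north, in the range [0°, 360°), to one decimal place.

Δλ = 87.3122°
y = sin Δλ · cos φ₂ = 0.255539
x = cos φ₁ sin φ₂ − sin φ₁ cos φ₂ cos Δλ = 0.966030
θ = atan2(y, x) = 14.8168° → 14.8168° (mod 360°)

14.8°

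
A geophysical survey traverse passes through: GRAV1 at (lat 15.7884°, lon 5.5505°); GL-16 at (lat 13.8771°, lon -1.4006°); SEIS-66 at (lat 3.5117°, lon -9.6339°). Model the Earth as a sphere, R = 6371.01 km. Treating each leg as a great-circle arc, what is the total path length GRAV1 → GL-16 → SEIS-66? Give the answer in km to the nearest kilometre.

GRAV1→GL-16: c = 0.121918 rad, d = 776.74 km
GL-16→SEIS-66: c = 0.229883 rad, d = 1464.59 km
Total = 776.74 + 1464.59 = 2241.33 km

2241 km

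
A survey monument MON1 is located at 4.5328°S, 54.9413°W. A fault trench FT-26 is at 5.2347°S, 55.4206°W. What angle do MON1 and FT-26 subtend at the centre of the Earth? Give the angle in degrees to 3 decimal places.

0.849°

Δφ = -0.7019°,  Δλ = -0.4793°
a = sin²(Δφ/2) + cos φ₁ cos φ₂ sin²(Δλ/2) = 0.000055
c = 2·arcsin(√a) = 0.014817 rad = 0.8490°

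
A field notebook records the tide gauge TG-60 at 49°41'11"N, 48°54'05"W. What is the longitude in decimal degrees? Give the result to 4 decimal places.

48.9014°W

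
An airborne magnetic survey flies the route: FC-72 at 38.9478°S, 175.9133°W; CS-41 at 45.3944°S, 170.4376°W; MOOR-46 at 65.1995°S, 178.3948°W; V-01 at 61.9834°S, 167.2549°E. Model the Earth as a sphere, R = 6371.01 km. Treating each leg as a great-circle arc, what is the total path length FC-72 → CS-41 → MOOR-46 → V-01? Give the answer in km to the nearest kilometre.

FC-72→CS-41: c = 0.132877 rad, d = 846.56 km
CS-41→MOOR-46: c = 0.353940 rad, d = 2254.95 km
MOOR-46→V-01: c = 0.124359 rad, d = 792.29 km
Total = 846.56 + 2254.95 + 792.29 = 3893.81 km

3894 km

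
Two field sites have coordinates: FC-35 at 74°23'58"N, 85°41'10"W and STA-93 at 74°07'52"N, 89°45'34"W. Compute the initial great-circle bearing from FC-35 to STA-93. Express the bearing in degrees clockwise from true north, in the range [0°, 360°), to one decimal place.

258.3°

FC-35: φ = +74.39944°, λ = -85.68611°
STA-93: φ = +74.13111°, λ = -89.75944°
Δλ = -4.0733°
y = sin Δλ · cos φ₂ = -0.019423
x = cos φ₁ sin φ₂ − sin φ₁ cos φ₂ cos Δλ = -0.004018
θ = atan2(y, x) = -101.6878° → 258.3122° (mod 360°)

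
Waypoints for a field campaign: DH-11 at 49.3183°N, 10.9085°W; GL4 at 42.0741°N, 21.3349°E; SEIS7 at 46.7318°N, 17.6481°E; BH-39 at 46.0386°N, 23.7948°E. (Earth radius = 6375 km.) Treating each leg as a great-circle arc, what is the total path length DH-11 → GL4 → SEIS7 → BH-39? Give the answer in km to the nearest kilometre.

DH-11→GL4: c = 0.409295 rad, d = 2609.26 km
GL4→SEIS7: c = 0.093365 rad, d = 595.20 km
SEIS7→BH-39: c = 0.074965 rad, d = 477.90 km
Total = 2609.26 + 595.20 + 477.90 = 3682.36 km

3682 km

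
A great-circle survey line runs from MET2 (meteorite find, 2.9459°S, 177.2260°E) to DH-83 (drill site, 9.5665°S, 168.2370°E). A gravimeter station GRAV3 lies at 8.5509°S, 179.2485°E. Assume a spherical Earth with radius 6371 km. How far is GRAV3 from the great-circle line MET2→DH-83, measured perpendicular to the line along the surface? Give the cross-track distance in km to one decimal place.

δ₁₃ = central angle MET2→GRAV3 = 0.103935 rad  (haversine)
θ₁₃ = bearing MET2→GRAV3 = 160.343°,  θ₁₂ = bearing MET2→DH-83 = 233.044°
dₓₜ = R·arcsin(sin δ₁₃ · sin(θ₁₃ − θ₁₂)) = 6371·arcsin(0.10375·sin(-72.701°)) = -632.113 km
|dₓₜ| = 632.113 km

632.1 km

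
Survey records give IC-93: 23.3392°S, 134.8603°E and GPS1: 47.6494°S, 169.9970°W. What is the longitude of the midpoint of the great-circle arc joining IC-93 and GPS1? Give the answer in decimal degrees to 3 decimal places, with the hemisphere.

Bx = cos φ₂ cos Δλ = 0.385023,  By = cos φ₂ sin Δλ = 0.552795
φₘ = atan2(sin φ₁ + sin φ₂, √((cos φ₁ + Bx)² + By²)) = -38.72723°
λₘ = λ₁ + atan2(By, cos φ₁ + Bx) = 157.84615°

157.846°E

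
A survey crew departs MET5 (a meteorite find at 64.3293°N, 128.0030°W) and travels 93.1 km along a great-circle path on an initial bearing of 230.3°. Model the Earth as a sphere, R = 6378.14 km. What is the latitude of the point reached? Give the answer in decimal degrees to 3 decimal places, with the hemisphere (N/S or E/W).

δ = d/R = 93.1/6378.14 = 0.014597 rad
φ₂ = arcsin(sin φ₁ cos δ + cos φ₁ sin δ cos θ)
   = arcsin(0.90130·0.99989 + 0.43320·0.01460·-0.63877) = 63.78772°
λ₂ = λ₁ + atan2(sin θ sin δ cos φ₁, cos δ − sin φ₁ sin φ₂) = -129.45992°

63.788°N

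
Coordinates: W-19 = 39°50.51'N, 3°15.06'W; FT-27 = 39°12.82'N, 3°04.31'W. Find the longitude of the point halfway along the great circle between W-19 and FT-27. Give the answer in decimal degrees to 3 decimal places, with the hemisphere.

3.161°W

W-19: φ = +39.84183°, λ = -3.25100°
FT-27: φ = +39.21367°, λ = -3.07183°
Bx = cos φ₂ cos Δλ = 0.774790,  By = cos φ₂ sin Δλ = 0.002423
φₘ = atan2(sin φ₁ + sin φ₂, √((cos φ₁ + Bx)² + By²)) = 39.52778°
λₘ = λ₁ + atan2(By, cos φ₁ + Bx) = -3.16101°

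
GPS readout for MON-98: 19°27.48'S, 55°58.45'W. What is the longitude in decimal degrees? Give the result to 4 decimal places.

55° + 58.45′/60 = 55 + 0.97417 = 55.9742°

55.9742°W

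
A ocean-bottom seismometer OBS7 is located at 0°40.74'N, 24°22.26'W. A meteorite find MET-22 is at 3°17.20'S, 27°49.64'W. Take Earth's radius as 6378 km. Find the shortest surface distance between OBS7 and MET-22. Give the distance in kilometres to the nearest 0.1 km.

585.5 km

OBS7: φ = +0.67900°, λ = -24.37100°
MET-22: φ = -3.28667°, λ = -27.82733°
Δφ = -3.9657°,  Δλ = -3.4563°
a = sin²(Δφ/2) + cos φ₁ cos φ₂ sin²(Δλ/2) = 0.002105
c = 2·arcsin(√a) = 0.091795 rad = 5.2594°
d = R·c = 6378 × 0.091795 = 585.5 km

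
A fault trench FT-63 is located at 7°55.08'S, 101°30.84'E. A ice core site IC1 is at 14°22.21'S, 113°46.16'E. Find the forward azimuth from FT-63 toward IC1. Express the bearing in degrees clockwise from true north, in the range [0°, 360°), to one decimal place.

FT-63: φ = -7.91800°, λ = +101.51400°
IC1: φ = -14.37017°, λ = +113.76933°
Δλ = 12.2553°
y = sin Δλ · cos φ₂ = 0.205627
x = cos φ₁ sin φ₂ − sin φ₁ cos φ₂ cos Δλ = -0.115415
θ = atan2(y, x) = 119.3047° → 119.3047° (mod 360°)

119.3°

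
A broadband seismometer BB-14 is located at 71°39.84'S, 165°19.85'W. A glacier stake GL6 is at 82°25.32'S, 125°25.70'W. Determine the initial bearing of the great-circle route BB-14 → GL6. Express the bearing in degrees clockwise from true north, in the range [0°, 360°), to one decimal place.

158.6°

BB-14: φ = -71.66400°, λ = -165.33083°
GL6: φ = -82.42200°, λ = -125.42833°
Δλ = 39.9025°
y = sin Δλ · cos φ₂ = 0.084596
x = cos φ₁ sin φ₂ − sin φ₁ cos φ₂ cos Δλ = -0.215811
θ = atan2(y, x) = 158.5952° → 158.5952° (mod 360°)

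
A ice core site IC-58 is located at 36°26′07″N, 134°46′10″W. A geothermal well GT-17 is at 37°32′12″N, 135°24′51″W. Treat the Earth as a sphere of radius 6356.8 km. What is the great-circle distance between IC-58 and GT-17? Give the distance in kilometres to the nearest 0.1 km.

IC-58: φ = +36.43528°, λ = -134.76944°
GT-17: φ = +37.53667°, λ = -135.41417°
Δφ = 1.1014°,  Δλ = -0.6447°
a = sin²(Δφ/2) + cos φ₁ cos φ₂ sin²(Δλ/2) = 0.000113
c = 2·arcsin(√a) = 0.021220 rad = 1.2158°
d = R·c = 6356.8 × 0.021220 = 134.9 km

134.9 km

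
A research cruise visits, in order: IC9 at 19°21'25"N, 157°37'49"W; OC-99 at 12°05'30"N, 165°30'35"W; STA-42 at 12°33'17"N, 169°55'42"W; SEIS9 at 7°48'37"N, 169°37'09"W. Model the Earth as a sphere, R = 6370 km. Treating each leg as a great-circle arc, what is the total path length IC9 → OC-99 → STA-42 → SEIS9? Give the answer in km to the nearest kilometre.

IC9: φ = +19.35694°, λ = -157.63028°
OC-99: φ = +12.09167°, λ = -165.50972°
STA-42: φ = +12.55472°, λ = -169.92833°
SEIS9: φ = +7.81028°, λ = -169.61917°
IC9→OC-99: c = 0.183225 rad, d = 1167.14 km
OC-99→STA-42: c = 0.075774 rad, d = 482.68 km
STA-42→SEIS9: c = 0.082976 rad, d = 528.56 km
Total = 1167.14 + 482.68 + 528.56 = 2178.38 km

2178 km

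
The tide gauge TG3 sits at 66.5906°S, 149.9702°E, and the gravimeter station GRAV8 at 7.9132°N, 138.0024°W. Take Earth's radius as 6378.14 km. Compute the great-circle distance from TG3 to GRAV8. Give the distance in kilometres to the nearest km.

Δφ = 74.5038°,  Δλ = 72.0274°
a = sin²(Δφ/2) + cos φ₁ cos φ₂ sin²(Δλ/2) = 0.502458
c = 2·arcsin(√a) = 1.575713 rad = 90.2817°
d = R·c = 6378.14 × 1.575713 = 10050.1 km

10050 km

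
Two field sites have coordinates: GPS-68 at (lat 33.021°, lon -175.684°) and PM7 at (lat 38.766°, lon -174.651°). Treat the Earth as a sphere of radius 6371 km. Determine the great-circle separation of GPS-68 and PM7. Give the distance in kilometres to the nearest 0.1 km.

645.5 km

Δφ = 5.7450°,  Δλ = 1.0330°
a = sin²(Δφ/2) + cos φ₁ cos φ₂ sin²(Δλ/2) = 0.002564
c = 2·arcsin(√a) = 0.101325 rad = 5.8055°
d = R·c = 6371 × 0.101325 = 645.5 km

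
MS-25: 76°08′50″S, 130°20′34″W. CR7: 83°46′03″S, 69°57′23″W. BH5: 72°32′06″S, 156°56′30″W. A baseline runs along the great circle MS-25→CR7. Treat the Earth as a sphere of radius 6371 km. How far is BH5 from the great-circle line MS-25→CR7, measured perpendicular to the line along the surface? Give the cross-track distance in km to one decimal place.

671.9 km

MS-25: φ = -76.14722°, λ = -130.34278°
CR7: φ = -83.76750°, λ = -69.95639°
BH5: φ = -72.53500°, λ = -156.94167°
δ₁₃ = central angle MS-25→BH5 = 0.138617 rad  (haversine)
θ₁₃ = bearing MS-25→BH5 = 283.460°,  θ₁₂ = bearing MS-25→CR7 = 153.086°
dₓₜ = R·arcsin(sin δ₁₃ · sin(θ₁₃ − θ₁₂)) = 6371·arcsin(0.13817·sin(130.374°)) = 671.884 km
|dₓₜ| = 671.884 km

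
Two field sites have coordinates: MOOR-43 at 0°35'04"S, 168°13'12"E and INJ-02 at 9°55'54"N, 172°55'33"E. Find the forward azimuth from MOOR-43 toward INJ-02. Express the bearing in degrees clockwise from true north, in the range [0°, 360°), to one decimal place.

MOOR-43: φ = -0.58444°, λ = +168.22000°
INJ-02: φ = +9.93167°, λ = +172.92583°
Δλ = 4.7058°
y = sin Δλ · cos φ₂ = 0.080811
x = cos φ₁ sin φ₂ − sin φ₁ cos φ₂ cos Δλ = 0.182478
θ = atan2(y, x) = 23.8862° → 23.8862° (mod 360°)

23.9°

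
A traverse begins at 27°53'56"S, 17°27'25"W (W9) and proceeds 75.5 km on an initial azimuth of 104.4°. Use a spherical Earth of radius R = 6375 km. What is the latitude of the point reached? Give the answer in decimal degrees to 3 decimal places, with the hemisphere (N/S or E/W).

W9: φ = -27.89889°, λ = -17.45694°
δ = d/R = 75.5/6375 = 0.011843 rad
φ₂ = arcsin(sin φ₁ cos δ + cos φ₁ sin δ cos θ)
   = arcsin(-0.46791·0.99993 + 0.88377·0.01184·-0.24869) = -28.06564°
λ₂ = λ₁ + atan2(sin θ sin δ cos φ₁, cos δ − sin φ₁ sin φ₂) = -16.71211°

28.066°S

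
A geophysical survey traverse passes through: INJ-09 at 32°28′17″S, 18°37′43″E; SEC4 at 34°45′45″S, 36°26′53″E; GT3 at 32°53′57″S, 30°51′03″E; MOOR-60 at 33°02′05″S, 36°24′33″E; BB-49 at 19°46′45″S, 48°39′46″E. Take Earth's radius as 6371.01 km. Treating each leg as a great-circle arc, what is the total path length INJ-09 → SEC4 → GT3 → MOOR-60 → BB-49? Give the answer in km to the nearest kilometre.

INJ-09: φ = -32.47139°, λ = +18.62861°
SEC4: φ = -34.76250°, λ = +36.44806°
GT3: φ = -32.89917°, λ = +30.85083°
MOOR-60: φ = -33.03472°, λ = +36.40917°
BB-49: φ = -19.77917°, λ = +48.66278°
INJ-09→SEC4: c = 0.261705 rad, d = 1667.33 km
SEC4→GT3: c = 0.087407 rad, d = 556.87 km
GT3→MOOR-60: c = 0.081416 rad, d = 518.70 km
MOOR-60→BB-49: c = 0.299837 rad, d = 1910.27 km
Total = 1667.33 + 556.87 + 518.70 + 1910.27 = 4653.16 km

4653 km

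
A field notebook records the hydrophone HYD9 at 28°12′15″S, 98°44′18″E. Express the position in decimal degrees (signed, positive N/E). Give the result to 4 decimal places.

-28.2042°, +98.7383°

lat: 28.2042° S → -28.2042°
lon: 98.7383° E → +98.7383°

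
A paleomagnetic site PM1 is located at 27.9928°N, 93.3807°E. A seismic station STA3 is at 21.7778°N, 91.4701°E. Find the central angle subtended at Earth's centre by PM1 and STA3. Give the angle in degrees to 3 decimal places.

Δφ = -6.2150°,  Δλ = -1.9106°
a = sin²(Δφ/2) + cos φ₁ cos φ₂ sin²(Δλ/2) = 0.003167
c = 2·arcsin(√a) = 0.112605 rad = 6.4518°

6.452°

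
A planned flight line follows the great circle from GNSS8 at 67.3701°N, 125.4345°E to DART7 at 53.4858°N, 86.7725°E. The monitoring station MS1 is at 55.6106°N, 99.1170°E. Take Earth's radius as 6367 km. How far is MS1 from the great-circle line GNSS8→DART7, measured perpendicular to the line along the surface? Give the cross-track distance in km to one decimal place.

δ₁₃ = central angle GNSS8→MS1 = 0.296086 rad  (haversine)
θ₁₃ = bearing GNSS8→MS1 = 239.116°,  θ₁₂ = bearing GNSS8→DART7 = 252.165°
dₓₜ = R·arcsin(sin δ₁₃ · sin(θ₁₃ − θ₁₂)) = 6367·arcsin(0.29178·sin(-13.048°)) = -419.739 km
|dₓₜ| = 419.739 km

419.7 km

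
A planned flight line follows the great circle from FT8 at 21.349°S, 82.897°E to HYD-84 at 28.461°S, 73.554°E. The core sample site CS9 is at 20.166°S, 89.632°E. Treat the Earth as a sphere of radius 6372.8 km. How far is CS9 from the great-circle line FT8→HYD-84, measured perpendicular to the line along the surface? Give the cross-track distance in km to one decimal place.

382.0 km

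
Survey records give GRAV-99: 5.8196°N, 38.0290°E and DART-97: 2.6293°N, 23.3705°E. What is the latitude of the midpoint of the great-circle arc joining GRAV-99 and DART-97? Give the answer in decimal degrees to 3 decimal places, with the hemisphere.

Bx = cos φ₂ cos Δλ = 0.966433,  By = cos φ₂ sin Δλ = -0.252791
φₘ = atan2(sin φ₁ + sin φ₂, √((cos φ₁ + Bx)² + By²)) = 4.25912°
λₘ = λ₁ + atan2(By, cos φ₁ + Bx) = 30.68459°

4.259°N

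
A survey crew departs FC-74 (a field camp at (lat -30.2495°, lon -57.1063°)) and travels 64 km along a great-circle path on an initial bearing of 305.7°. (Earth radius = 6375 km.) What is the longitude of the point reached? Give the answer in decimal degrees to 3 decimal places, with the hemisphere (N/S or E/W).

δ = d/R = 64/6375 = 0.010039 rad
φ₂ = arcsin(sin φ₁ cos δ + cos φ₁ sin δ cos θ)
   = arcsin(-0.50377·0.99995 + 0.86384·0.01004·0.58354) = -29.91274°
λ₂ = λ₁ + atan2(sin θ sin δ cos φ₁, cos δ − sin φ₁ sin φ₂) = -57.64520°

57.645°W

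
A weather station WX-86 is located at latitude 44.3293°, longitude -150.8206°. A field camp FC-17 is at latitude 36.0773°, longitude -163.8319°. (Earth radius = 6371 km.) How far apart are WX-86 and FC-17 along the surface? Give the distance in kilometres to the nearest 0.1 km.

Δφ = -8.2520°,  Δλ = -13.0113°
a = sin²(Δφ/2) + cos φ₁ cos φ₂ sin²(Δλ/2) = 0.012599
c = 2·arcsin(√a) = 0.224961 rad = 12.8893°
d = R·c = 6371 × 0.224961 = 1433.2 km

1433.2 km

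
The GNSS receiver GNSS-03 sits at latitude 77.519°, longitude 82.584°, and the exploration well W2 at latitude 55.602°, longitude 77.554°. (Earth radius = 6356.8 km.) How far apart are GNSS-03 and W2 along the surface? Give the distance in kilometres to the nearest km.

Δφ = -21.9170°,  Δλ = -5.0300°
a = sin²(Δφ/2) + cos φ₁ cos φ₂ sin²(Δλ/2) = 0.036372
c = 2·arcsin(√a) = 0.383782 rad = 21.9891°
d = R·c = 6356.8 × 0.383782 = 2439.6 km

2440 km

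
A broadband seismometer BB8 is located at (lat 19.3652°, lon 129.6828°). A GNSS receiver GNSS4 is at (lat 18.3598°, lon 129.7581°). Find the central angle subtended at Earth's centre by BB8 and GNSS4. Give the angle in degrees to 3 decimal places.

Δφ = -1.0054°,  Δλ = 0.0753°
a = sin²(Δφ/2) + cos φ₁ cos φ₂ sin²(Δλ/2) = 0.000077
c = 2·arcsin(√a) = 0.017592 rad = 1.0079°

1.008°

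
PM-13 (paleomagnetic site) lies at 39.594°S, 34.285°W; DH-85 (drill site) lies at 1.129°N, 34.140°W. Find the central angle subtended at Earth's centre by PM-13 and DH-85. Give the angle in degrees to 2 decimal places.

40.72°

Δφ = 40.7230°,  Δλ = 0.1450°
a = sin²(Δφ/2) + cos φ₁ cos φ₂ sin²(Δλ/2) = 0.121065
c = 2·arcsin(√a) = 0.710754 rad = 40.7232°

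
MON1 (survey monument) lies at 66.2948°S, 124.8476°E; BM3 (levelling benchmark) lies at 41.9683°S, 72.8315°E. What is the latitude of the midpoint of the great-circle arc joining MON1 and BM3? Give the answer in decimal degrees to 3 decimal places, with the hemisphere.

Bx = cos φ₂ cos Δλ = 0.457589,  By = cos φ₂ sin Δλ = -0.586026
φₘ = atan2(sin φ₁ + sin φ₂, √((cos φ₁ + Bx)² + By²)) = -56.70882°
λₘ = λ₁ + atan2(By, cos φ₁ + Bx) = 90.56427°

56.709°S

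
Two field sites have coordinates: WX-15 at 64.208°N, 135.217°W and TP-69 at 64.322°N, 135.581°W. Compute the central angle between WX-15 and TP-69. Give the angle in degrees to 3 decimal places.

Δφ = 0.1140°,  Δλ = -0.3640°
a = sin²(Δφ/2) + cos φ₁ cos φ₂ sin²(Δλ/2) = 0.000003
c = 2·arcsin(√a) = 0.003401 rad = 0.1949°

0.195°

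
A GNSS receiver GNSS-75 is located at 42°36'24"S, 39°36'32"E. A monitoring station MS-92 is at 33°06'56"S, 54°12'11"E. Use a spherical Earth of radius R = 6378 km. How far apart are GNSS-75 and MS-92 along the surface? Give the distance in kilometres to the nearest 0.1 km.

GNSS-75: φ = -42.60667°, λ = +39.60889°
MS-92: φ = -33.11556°, λ = +54.20306°
Δφ = 9.4911°,  Δλ = 14.5942°
a = sin²(Δφ/2) + cos φ₁ cos φ₂ sin²(Δλ/2) = 0.016790
c = 2·arcsin(√a) = 0.259880 rad = 14.8900°
d = R·c = 6378 × 0.259880 = 1657.5 km

1657.5 km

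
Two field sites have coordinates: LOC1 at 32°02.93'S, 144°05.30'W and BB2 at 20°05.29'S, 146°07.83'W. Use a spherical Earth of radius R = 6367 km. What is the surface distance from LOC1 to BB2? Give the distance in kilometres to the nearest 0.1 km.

1344.6 km

LOC1: φ = -32.04883°, λ = -144.08833°
BB2: φ = -20.08817°, λ = -146.13050°
Δφ = 11.9607°,  Δλ = -2.0422°
a = sin²(Δφ/2) + cos φ₁ cos φ₂ sin²(Δλ/2) = 0.011108
c = 2·arcsin(√a) = 0.211179 rad = 12.0996°
d = R·c = 6367 × 0.211179 = 1344.6 km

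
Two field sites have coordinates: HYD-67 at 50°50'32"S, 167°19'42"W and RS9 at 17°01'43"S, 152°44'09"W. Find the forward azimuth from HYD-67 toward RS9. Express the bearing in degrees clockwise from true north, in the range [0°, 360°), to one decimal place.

24.3°

HYD-67: φ = -50.84222°, λ = -167.32833°
RS9: φ = -17.02861°, λ = -152.73583°
Δλ = 14.5925°
y = sin Δλ · cos φ₂ = 0.240897
x = cos φ₁ sin φ₂ − sin φ₁ cos φ₂ cos Δλ = 0.532577
θ = atan2(y, x) = 24.3384° → 24.3384° (mod 360°)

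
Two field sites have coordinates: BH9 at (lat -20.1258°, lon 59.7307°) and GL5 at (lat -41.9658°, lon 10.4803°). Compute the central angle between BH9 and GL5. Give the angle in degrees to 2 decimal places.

46.70°

Δφ = -21.8400°,  Δλ = -49.2504°
a = sin²(Δφ/2) + cos φ₁ cos φ₂ sin²(Δλ/2) = 0.157100
c = 2·arcsin(√a) = 0.815095 rad = 46.7015°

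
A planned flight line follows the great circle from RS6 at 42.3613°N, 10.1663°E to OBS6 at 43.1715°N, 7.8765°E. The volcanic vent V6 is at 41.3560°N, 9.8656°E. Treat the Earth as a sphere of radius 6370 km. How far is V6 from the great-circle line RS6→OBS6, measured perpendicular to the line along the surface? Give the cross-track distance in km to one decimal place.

δ₁₃ = central angle RS6→V6 = 0.017976 rad  (haversine)
θ₁₃ = bearing RS6→V6 = 192.660°,  θ₁₂ = bearing RS6→OBS6 = 296.507°
dₓₜ = R·arcsin(sin δ₁₃ · sin(θ₁₃ − θ₁₂)) = 6370·arcsin(0.01797·sin(-103.847°)) = -111.178 km
|dₓₜ| = 111.178 km

111.2 km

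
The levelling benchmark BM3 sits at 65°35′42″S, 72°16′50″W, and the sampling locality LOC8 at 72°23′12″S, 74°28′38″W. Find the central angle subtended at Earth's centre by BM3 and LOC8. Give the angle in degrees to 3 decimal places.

6.836°

BM3: φ = -65.59500°, λ = -72.28056°
LOC8: φ = -72.38667°, λ = -74.47722°
Δφ = -6.7917°,  Δλ = -2.1967°
a = sin²(Δφ/2) + cos φ₁ cos φ₂ sin²(Δλ/2) = 0.003555
c = 2·arcsin(√a) = 0.119311 rad = 6.8360°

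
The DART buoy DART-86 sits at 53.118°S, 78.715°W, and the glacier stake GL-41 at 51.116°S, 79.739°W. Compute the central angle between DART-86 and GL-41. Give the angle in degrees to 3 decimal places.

Δφ = 2.0020°,  Δλ = -1.0240°
a = sin²(Δφ/2) + cos φ₁ cos φ₂ sin²(Δλ/2) = 0.000335
c = 2·arcsin(√a) = 0.036623 rad = 2.0984°

2.098°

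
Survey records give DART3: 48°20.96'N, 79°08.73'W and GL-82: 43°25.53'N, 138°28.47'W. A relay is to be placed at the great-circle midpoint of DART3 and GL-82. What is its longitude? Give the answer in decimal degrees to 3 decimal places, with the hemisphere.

110.257°W

DART3: φ = +48.34933°, λ = -79.14550°
GL-82: φ = +43.42550°, λ = -138.47450°
Bx = cos φ₂ cos Δλ = 0.370475,  By = cos φ₂ sin Δλ = -0.624671
φₘ = atan2(sin φ₁ + sin φ₂, √((cos φ₁ + Bx)² + By²)) = 49.87921°
λₘ = λ₁ + atan2(By, cos φ₁ + Bx) = -110.25694°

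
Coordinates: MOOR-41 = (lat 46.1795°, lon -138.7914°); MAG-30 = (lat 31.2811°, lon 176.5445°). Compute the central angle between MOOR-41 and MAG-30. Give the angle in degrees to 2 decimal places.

37.30°

Δφ = -14.8984°,  Δλ = -44.6641°
a = sin²(Δφ/2) + cos φ₁ cos φ₂ sin²(Δλ/2) = 0.102245
c = 2·arcsin(√a) = 0.650947 rad = 37.2965°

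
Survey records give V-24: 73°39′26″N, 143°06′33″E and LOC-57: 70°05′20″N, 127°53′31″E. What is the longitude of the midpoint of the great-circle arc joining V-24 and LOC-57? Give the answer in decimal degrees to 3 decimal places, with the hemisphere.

V-24: φ = +73.65722°, λ = +143.10917°
LOC-57: φ = +70.08889°, λ = +127.89194°
Bx = cos φ₂ cos Δλ = 0.328621,  By = cos φ₂ sin Δλ = -0.089390
φₘ = atan2(sin φ₁ + sin φ₂, √((cos φ₁ + Bx)² + By²)) = 72.02098°
λₘ = λ₁ + atan2(By, cos φ₁ + Bx) = 134.77234°

134.772°E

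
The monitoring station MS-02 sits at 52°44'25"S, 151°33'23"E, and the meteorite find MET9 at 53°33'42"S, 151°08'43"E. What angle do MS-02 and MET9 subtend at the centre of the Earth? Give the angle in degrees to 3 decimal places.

0.858°

MS-02: φ = -52.74028°, λ = +151.55639°
MET9: φ = -53.56167°, λ = +151.14528°
Δφ = -0.8214°,  Δλ = -0.4111°
a = sin²(Δφ/2) + cos φ₁ cos φ₂ sin²(Δλ/2) = 0.000056
c = 2·arcsin(√a) = 0.014968 rad = 0.8576°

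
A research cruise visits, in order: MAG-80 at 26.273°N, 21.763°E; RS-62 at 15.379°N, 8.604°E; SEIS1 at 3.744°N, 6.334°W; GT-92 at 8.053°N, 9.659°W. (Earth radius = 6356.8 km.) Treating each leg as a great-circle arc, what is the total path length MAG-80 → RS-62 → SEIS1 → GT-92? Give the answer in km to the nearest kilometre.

4503 km

MAG-80→RS-62: c = 0.286368 rad, d = 1820.38 km
RS-62→SEIS1: c = 0.327227 rad, d = 2080.12 km
SEIS1→GT-92: c = 0.094797 rad, d = 602.61 km
Total = 1820.38 + 2080.12 + 602.61 = 4503.11 km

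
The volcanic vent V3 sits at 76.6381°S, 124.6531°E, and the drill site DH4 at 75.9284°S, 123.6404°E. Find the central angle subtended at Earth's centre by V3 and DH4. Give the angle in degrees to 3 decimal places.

0.749°

Δφ = 0.7097°,  Δλ = -1.0127°
a = sin²(Δφ/2) + cos φ₁ cos φ₂ sin²(Δλ/2) = 0.000043
c = 2·arcsin(√a) = 0.013076 rad = 0.7492°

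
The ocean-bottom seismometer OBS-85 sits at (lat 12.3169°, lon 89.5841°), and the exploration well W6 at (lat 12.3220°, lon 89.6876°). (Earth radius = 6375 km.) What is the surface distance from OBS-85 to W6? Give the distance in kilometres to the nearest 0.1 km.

11.3 km

Δφ = 0.0051°,  Δλ = 0.1035°
a = sin²(Δφ/2) + cos φ₁ cos φ₂ sin²(Δλ/2) = 0.000001
c = 2·arcsin(√a) = 0.001767 rad = 0.1012°
d = R·c = 6375 × 0.001767 = 11.3 km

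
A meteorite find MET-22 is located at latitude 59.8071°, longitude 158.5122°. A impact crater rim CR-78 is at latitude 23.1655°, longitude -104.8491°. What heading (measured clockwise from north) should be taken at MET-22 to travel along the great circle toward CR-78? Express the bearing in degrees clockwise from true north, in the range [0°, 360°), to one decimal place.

72.4°

Δλ = 96.6387°
y = sin Δλ · cos φ₂ = 0.913208
x = cos φ₁ sin φ₂ − sin φ₁ cos φ₂ cos Δλ = 0.289708
θ = atan2(y, x) = 72.3988° → 72.3988° (mod 360°)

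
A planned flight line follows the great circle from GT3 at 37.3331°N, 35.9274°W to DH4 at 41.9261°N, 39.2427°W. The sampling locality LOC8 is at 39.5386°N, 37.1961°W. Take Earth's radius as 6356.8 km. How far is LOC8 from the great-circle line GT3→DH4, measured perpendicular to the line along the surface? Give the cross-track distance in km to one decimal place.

19.5 km

δ₁₃ = central angle GT3→LOC8 = 0.042219 rad  (haversine)
θ₁₃ = bearing GT3→LOC8 = 336.136°,  θ₁₂ = bearing GT3→DH4 = 331.974°
dₓₜ = R·arcsin(sin δ₁₃ · sin(θ₁₃ − θ₁₂)) = 6356.8·arcsin(0.04221·sin(4.162°)) = 19.474 km
|dₓₜ| = 19.474 km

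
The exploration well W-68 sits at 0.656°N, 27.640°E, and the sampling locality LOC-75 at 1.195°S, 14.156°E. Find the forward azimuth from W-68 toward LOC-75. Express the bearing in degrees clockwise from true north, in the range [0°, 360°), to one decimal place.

Δλ = -13.4840°
y = sin Δλ · cos φ₂ = -0.233123
x = cos φ₁ sin φ₂ − sin φ₁ cos φ₂ cos Δλ = -0.031985
θ = atan2(y, x) = -97.8123° → 262.1877° (mod 360°)

262.2°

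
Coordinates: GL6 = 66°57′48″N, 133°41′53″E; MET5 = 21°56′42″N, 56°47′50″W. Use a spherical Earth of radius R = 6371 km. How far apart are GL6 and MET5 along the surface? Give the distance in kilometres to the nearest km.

GL6: φ = +66.96333°, λ = +133.69806°
MET5: φ = +21.94500°, λ = -56.79722°
Δφ = -45.0183°,  Δλ = 169.5047°
a = sin²(Δφ/2) + cos φ₁ cos φ₂ sin²(Δλ/2) = 0.506490
c = 2·arcsin(√a) = 1.583776 rad = 90.7437°
d = R·c = 6371 × 1.583776 = 10090.2 km

10090 km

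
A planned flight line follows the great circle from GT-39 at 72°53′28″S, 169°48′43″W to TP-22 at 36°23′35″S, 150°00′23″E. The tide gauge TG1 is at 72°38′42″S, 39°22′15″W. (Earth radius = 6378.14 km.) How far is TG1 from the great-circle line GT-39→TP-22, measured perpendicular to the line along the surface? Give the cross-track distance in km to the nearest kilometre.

GT-39: φ = -72.89111°, λ = -169.81194°
TP-22: φ = -36.39306°, λ = +150.00639°
TG1: φ = -72.64500°, λ = -39.37083°
δ₁₃ = central angle GT-39→TG1 = 0.544640 rad  (haversine)
θ₁₃ = bearing GT-39→TG1 = 154.013°,  θ₁₂ = bearing GT-39→TP-22 = 308.507°
dₓₜ = R·arcsin(sin δ₁₃ · sin(θ₁₃ − θ₁₂)) = 6378.14·arcsin(0.51811·sin(-154.494°)) = -1435.032 km
|dₓₜ| = 1435.032 km

1435 km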